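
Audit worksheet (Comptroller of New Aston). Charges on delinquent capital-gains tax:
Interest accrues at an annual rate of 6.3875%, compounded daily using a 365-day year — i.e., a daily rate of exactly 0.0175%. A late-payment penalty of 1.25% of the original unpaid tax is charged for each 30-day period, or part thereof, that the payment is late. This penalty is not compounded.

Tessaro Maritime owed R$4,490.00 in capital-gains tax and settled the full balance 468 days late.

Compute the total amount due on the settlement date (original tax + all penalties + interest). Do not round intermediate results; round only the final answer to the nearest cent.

Penalty periods: ⌈468/30⌉ = 16; penalty = 16 × 1.25% × R$4,490.00 = R$898.00
Interest: R$4,490.00 × ((1 + 0.000175)^468 − 1) = R$4,490.00 × 0.08533949… = R$383.1743…
Total = R$4,490.00 + R$898.0000 + R$383.1743… = R$5,771.17

R$5,771.17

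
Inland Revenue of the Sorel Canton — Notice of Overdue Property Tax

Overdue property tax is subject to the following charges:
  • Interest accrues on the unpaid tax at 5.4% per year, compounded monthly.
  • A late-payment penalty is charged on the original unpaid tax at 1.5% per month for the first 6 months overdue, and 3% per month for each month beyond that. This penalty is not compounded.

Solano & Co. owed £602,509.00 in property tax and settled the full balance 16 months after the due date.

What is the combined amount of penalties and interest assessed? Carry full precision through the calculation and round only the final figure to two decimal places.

Penalty, months 1–6: 6 × 1.5% × £602,509.00 = £54,225.81
Penalty, months 7–16: 10 × 3% × £602,509.00 = £180,752.70
Interest (5.4%/yr ÷ 12 = 0.45%/month): £602,509.00 × ((1 + 0.0045)^16 − 1) = £44,875.9455…
Penalties + interest = £234,978.5100 + £44,875.9455… = £279,854.46

£279,854.46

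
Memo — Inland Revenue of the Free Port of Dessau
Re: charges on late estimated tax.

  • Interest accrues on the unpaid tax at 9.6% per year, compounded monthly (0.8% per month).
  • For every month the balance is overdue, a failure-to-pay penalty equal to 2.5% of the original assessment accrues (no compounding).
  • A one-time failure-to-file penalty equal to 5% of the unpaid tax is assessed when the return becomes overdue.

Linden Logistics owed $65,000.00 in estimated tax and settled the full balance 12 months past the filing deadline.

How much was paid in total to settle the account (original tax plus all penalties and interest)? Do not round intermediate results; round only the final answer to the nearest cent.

$94,272.02

Failure-to-file penalty: 5% × $65,000.00 = $3,250.00
Failure-to-pay penalty: 12 × 2.5% × $65,000.00 = $19,500.00
Interest: $65,000.00 × ((1 + 0.008)^12 − 1) = $65,000.00 × 0.1003387… = $6,522.0151…
Total = $65,000.00 + $22,750.0000 + $6,522.0151… = $94,272.02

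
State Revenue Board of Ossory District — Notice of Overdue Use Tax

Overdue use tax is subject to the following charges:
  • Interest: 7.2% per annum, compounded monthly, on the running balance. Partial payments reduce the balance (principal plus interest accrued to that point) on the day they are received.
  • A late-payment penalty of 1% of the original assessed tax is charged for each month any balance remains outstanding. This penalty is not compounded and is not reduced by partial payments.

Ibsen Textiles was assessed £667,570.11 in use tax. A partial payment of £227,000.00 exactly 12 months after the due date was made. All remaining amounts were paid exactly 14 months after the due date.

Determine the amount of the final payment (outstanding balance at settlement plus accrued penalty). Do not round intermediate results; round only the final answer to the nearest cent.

Monthly rate = 7.2% ÷ 12 = 0.6%
Balance at month 12: £667,570.1100 × (1 + 0.006)^12 = £717,253.4598…
After £227,000.00 payment: £717,253.4598… − £227,000.00 = £490,253.4598…
Balance at month 14: £490,253.4598… × (1 + 0.006)^2 = £496,154.1505…
Penalty: 14 × 1% × £667,570.11 = £93,459.82…
Final settlement = outstanding balance + penalty = £496,154.1505… + £93,459.82… = £589,613.97

£589,613.97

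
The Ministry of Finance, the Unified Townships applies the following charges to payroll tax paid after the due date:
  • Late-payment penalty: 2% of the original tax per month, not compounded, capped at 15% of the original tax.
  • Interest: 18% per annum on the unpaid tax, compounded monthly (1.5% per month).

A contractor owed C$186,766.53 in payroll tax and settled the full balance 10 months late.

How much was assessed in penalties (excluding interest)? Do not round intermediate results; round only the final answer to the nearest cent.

Penalty (uncapped): 10 × 2% × C$186,766.53 = C$37,353.31…; cap = 15% × C$186,766.53 = C$28,014.98… → penalty = C$28,014.98…

C$28,014.98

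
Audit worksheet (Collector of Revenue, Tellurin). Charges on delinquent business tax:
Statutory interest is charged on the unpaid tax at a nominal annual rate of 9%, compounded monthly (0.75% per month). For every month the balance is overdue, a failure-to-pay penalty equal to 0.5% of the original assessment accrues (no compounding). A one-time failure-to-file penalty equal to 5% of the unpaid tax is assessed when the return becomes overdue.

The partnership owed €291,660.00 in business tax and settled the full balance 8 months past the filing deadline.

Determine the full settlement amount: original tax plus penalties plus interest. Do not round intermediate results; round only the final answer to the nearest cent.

€335,875.32

Failure-to-file penalty: 5% × €291,660.00 = €14,583.00
Failure-to-pay penalty: 8 × 0.5% × €291,660.00 = €11,666.40
Interest: €291,660.00 × ((1 + 0.0075)^8 − 1) = €291,660.00 × 0.0615988… = €17,965.9200…
Total = €291,660.00 + €26,249.4000 + €17,965.9200… = €335,875.32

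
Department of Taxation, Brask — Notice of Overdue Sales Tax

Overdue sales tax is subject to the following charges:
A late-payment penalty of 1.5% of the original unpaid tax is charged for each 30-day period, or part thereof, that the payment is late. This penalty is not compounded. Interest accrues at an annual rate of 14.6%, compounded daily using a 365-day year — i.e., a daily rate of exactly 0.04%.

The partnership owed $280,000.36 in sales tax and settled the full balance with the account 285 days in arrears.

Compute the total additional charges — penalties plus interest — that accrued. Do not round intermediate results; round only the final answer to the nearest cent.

Penalty periods: ⌈285/30⌉ = 10; penalty = 10 × 1.5% × $280,000.36 = $42,000.05…
Interest: $280,000.36 × ((1 + 0.0004)^285 − 1) = $280,000.36 × 0.12072658… = $33,803.4855…
Penalties + interest = $42,000.0540 + $33,803.4855… = $75,803.54

$75,803.54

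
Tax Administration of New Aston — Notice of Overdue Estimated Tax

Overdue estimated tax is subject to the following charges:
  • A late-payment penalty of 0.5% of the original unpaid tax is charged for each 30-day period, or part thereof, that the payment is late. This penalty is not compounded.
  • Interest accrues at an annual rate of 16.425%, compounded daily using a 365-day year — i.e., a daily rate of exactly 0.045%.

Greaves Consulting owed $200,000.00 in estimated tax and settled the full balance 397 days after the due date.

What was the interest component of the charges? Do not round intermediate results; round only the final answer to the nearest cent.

$39,110.83

Interest: $200,000.00 × ((1 + 0.00045)^397 − 1) = $200,000.00 × 0.19555417… = $39,110.8334…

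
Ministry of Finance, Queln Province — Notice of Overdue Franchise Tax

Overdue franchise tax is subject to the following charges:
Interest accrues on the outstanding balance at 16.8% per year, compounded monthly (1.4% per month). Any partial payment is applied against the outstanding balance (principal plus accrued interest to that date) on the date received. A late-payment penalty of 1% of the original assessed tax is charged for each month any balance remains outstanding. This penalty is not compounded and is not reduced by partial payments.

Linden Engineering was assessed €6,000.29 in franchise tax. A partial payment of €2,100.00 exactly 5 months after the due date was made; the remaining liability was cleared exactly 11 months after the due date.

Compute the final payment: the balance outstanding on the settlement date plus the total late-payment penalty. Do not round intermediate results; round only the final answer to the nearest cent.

Balance at month 5: €6,000.2900 × (1 + 0.014)^5 = €6,432.2367…
After €2,100.00 payment: €6,432.2367… − €2,100.00 = €4,332.2367…
Balance at month 11: €4,332.2367… × (1 + 0.014)^6 = €4,709.1216…
Penalty: 11 × 1% × €6,000.29 = €660.03…
Final settlement = outstanding balance + penalty = €4,709.1216… + €660.03… = €5,369.15

€5,369.15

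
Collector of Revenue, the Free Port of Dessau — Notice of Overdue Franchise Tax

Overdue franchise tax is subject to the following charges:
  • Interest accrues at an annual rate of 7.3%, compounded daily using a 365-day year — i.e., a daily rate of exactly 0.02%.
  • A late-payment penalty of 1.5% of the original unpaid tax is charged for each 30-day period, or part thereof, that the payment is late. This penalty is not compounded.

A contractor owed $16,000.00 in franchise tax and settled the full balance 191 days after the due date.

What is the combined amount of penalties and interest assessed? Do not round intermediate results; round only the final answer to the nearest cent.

Penalty periods: ⌈191/30⌉ = 7; penalty = 7 × 1.5% × $16,000.00 = $1,680.00
Interest: $16,000.00 × ((1 + 0.0002)^191 − 1) = $16,000.00 × 0.03893503… = $622.9605…
Penalties + interest = $1,680.0000 + $622.9605… = $2,302.96

$2,302.96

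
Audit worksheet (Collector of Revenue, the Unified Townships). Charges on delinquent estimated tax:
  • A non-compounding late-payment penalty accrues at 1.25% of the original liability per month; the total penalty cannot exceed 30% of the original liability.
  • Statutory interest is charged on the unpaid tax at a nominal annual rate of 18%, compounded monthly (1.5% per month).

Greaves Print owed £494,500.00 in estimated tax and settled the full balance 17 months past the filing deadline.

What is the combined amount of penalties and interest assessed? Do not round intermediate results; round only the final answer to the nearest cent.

Penalty: 17 × 1.25% × £494,500.00 = £105,081.25 (below the 30% cap of £148,350.00)
Interest: £494,500.00 × ((1 + 0.015)^17 − 1) = £494,500.00 × 0.2880203… = £142,426.0536…
Penalties + interest = £105,081.2500 + £142,426.0536… = £247,507.30

£247,507.30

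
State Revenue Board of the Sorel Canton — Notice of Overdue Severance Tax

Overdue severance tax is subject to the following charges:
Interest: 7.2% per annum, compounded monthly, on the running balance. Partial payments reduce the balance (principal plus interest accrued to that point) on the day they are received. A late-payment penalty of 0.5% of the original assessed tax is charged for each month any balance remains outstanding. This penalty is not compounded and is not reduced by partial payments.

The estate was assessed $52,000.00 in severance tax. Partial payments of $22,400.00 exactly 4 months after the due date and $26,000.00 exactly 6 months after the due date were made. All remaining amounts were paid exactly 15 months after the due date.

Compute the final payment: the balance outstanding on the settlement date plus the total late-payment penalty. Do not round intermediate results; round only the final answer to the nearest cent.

Monthly rate = 7.2% ÷ 12 = 0.6%
Balance at month 4: $52,000.0000 × (1 + 0.006)^4 = $53,259.2770…
After $22,400.00 payment: $53,259.2770… − $22,400.00 = $30,859.2770…
Balance at month 6: $30,859.2770… × (1 + 0.006)^2 = $31,230.6993…
After $26,000.00 payment: $31,230.6993… − $26,000.00 = $5,230.6993…
Balance at month 15: $5,230.6993… × (1 + 0.006)^9 = $5,520.0318…
Penalty: 15 × 0.5% × $52,000.00 = $3,900.00
Final settlement = outstanding balance + penalty = $5,520.0318… + $3,900.00 = $9,420.03

$9,420.03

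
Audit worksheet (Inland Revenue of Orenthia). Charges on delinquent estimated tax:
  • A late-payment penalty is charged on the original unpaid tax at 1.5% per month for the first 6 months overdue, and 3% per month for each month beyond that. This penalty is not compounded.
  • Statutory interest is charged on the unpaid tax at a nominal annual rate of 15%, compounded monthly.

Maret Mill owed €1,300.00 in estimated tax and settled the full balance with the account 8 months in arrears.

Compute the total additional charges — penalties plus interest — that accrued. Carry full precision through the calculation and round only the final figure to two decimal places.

€330.83

Penalty, months 1–6: 6 × 1.5% × €1,300.00 = €117.00
Penalty, months 7–8: 2 × 3% × €1,300.00 = €78.00
Interest (15%/yr ÷ 12 = 1.25%/month): €1,300.00 × ((1 + 0.0125)^8 − 1) = €135.8319…
Penalties + interest = €195.0000 + €135.8319… = €330.83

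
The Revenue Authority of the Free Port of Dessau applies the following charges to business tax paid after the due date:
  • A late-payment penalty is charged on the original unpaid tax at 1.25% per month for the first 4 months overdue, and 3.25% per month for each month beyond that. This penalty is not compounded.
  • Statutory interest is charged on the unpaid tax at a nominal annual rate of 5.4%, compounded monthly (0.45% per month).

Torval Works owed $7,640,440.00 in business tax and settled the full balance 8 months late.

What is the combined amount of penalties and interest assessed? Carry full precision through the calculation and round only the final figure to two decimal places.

$1,654,706.38

Penalty, months 1–4: 4 × 1.25% × $7,640,440.00 = $382,022.00
Penalty, months 5–8: 4 × 3.25% × $7,640,440.00 = $993,257.20
Interest: $7,640,440.00 × ((1 + 0.0045)^8 − 1) = $7,640,440.00 × 0.0365721… = $279,427.1788…
Penalties + interest = $1,375,279.2000 + $279,427.1788… = $1,654,706.38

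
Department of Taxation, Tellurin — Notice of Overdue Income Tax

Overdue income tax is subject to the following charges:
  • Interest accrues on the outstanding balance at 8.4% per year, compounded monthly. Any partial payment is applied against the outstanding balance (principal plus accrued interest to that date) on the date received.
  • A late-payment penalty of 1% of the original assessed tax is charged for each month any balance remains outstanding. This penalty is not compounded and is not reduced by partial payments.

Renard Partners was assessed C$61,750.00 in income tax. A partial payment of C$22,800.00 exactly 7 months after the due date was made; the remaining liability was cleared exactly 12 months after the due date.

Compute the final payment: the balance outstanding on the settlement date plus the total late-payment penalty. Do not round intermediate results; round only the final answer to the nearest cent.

Monthly rate = 8.4% ÷ 12 = 0.7%
Balance at month 7: C$61,750.0000 × (1 + 0.007)^7 = C$64,840.0373…
After C$22,800.00 payment: C$64,840.0373… − C$22,800.00 = C$42,040.0373…
Balance at month 12: C$42,040.0373… × (1 + 0.007)^5 = C$43,532.1829…
Penalty: 12 × 1% × C$61,750.00 = C$7,410.00
Final settlement = outstanding balance + penalty = C$43,532.1829… + C$7,410.00 = C$50,942.18

C$50,942.18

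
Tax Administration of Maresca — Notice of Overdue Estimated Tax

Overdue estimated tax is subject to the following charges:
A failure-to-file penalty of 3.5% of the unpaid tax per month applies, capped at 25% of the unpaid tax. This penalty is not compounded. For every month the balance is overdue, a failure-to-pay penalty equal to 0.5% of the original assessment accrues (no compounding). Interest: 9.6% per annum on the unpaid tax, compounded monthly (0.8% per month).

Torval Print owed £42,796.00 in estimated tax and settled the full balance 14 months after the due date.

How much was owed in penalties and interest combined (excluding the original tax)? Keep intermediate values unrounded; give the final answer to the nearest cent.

Failure-to-file: 14 × 3.5% × £42,796.00 = £20,970.04, capped at 25% × £42,796.00 = £10,699.00
Failure-to-pay penalty: 14 × 0.5% × £42,796.00 = £2,995.72
Interest: £42,796.00 × ((1 + 0.008)^14 − 1) = £42,796.00 × 0.1180145… = £5,050.5500…
Penalties + interest = £13,694.7200 + £5,050.5500… = £18,745.27

£18,745.27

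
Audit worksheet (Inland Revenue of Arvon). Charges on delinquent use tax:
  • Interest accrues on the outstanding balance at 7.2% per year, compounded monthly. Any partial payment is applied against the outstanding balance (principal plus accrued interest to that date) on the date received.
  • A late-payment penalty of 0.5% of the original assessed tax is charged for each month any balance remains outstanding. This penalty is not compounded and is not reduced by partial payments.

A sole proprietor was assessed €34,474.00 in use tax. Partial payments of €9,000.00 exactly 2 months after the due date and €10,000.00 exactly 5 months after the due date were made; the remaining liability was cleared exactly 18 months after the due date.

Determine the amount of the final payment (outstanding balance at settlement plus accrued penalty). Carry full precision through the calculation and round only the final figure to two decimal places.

Monthly rate = 7.2% ÷ 12 = 0.6%
Balance at month 2: €34,474.0000 × (1 + 0.006)^2 = €34,888.9291…
After €9,000.00 payment: €34,888.9291… − €9,000.00 = €25,888.9291…
Balance at month 5: €25,888.9291… × (1 + 0.006)^3 = €26,357.7314…
After €10,000.00 payment: €26,357.7314… − €10,000.00 = €16,357.7314…
Balance at month 18: €16,357.7314… × (1 + 0.006)^13 = €17,680.5928…
Penalty: 18 × 0.5% × €34,474.00 = €3,102.66
Final settlement = outstanding balance + penalty = €17,680.5928… + €3,102.66 = €20,783.25

€20,783.25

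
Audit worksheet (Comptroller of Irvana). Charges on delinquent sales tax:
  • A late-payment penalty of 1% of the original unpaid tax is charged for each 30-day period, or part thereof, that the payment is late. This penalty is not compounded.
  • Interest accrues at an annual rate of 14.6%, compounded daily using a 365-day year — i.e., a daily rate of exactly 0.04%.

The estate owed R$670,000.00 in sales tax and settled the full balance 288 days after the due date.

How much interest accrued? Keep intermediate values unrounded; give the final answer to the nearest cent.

R$81,788.23

Interest: R$670,000.00 × ((1 + 0.0004)^288 − 1) = R$670,000.00 × 0.12207199… = R$81,788.2325…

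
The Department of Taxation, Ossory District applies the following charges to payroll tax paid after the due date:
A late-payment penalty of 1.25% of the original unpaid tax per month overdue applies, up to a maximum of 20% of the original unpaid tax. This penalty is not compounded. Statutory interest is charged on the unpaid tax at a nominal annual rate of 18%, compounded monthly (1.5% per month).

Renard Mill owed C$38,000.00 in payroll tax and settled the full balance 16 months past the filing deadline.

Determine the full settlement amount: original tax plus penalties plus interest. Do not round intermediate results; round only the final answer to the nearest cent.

Penalty (uncapped): 16 × 1.25% × C$38,000.00 = C$7,600.00; cap = 20% × C$38,000.00 = C$7,600.00 → penalty = C$7,600.00
Interest: C$38,000.00 × ((1 + 0.015)^16 − 1) = C$38,000.00 × 0.2689855… = C$10,221.4508…
Total = C$38,000.00 + C$7,600.0000 + C$10,221.4508… = C$55,821.45

C$55,821.45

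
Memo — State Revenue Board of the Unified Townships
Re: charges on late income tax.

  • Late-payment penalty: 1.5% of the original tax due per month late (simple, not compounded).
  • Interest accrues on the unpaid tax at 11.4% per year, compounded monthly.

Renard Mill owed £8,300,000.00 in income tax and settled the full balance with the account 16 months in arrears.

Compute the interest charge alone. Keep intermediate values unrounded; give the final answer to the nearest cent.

Interest (11.4%/yr ÷ 12 = 0.95%/month): £8,300,000.00 × ((1 + 0.0095)^16 − 1) = £1,355,599.9731…

£1,355,599.97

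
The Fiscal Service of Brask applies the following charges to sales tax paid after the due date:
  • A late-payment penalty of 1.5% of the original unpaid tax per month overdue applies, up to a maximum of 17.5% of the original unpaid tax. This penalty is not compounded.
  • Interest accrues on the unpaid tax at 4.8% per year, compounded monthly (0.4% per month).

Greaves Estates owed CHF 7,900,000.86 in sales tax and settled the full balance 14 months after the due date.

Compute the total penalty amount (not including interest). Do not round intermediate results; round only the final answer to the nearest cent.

Penalty (uncapped): 14 × 1.5% × CHF 7,900,000.86 = CHF 1,659,000.18…; cap = 17.5% × CHF 7,900,000.86 = CHF 1,382,500.15… → penalty = CHF 1,382,500.15…

CHF 1,382,500.15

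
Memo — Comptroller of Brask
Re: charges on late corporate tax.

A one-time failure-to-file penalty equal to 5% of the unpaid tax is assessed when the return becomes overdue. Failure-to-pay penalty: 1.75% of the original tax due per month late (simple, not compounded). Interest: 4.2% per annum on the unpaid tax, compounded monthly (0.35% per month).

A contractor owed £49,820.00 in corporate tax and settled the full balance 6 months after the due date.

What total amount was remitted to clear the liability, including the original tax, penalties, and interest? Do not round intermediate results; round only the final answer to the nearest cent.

Failure-to-file penalty: 5% × £49,820.00 = £2,491.00
Failure-to-pay penalty: 6 × 1.75% × £49,820.00 = £5,231.10
Interest: £49,820.00 × ((1 + 0.0035)^6 − 1) = £49,820.00 × 0.0211846… = £1,055.4173…
Total = £49,820.00 + £7,722.1000 + £1,055.4173… = £58,597.52

£58,597.52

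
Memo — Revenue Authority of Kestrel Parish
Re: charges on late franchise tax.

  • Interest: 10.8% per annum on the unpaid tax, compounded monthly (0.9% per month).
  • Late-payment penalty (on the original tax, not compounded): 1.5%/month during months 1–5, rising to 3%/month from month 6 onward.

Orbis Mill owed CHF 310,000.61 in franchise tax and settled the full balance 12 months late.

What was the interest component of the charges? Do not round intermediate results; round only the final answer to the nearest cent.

Interest: CHF 310,000.61 × ((1 + 0.009)^12 − 1) = CHF 310,000.61 × 0.1135097… = CHF 35,188.0685…

CHF 35,188.07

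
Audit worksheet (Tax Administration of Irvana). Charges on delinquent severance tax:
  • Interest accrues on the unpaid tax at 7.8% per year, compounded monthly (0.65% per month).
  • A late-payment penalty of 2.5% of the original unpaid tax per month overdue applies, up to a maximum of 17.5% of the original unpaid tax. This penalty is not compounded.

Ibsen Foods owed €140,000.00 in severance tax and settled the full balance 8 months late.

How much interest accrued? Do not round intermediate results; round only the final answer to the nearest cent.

€7,447.79

Interest: €140,000.00 × ((1 + 0.0065)^8 − 1) = €140,000.00 × 0.0531985… = €7,447.7906…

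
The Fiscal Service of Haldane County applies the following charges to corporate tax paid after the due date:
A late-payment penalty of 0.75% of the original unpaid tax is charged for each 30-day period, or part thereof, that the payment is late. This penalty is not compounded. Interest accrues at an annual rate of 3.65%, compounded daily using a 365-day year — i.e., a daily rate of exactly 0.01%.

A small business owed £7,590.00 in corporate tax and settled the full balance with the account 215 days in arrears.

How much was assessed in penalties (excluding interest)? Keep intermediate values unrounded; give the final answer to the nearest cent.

£455.40

Penalty periods: ⌈215/30⌉ = 8; penalty = 8 × 0.75% × £7,590.00 = £455.40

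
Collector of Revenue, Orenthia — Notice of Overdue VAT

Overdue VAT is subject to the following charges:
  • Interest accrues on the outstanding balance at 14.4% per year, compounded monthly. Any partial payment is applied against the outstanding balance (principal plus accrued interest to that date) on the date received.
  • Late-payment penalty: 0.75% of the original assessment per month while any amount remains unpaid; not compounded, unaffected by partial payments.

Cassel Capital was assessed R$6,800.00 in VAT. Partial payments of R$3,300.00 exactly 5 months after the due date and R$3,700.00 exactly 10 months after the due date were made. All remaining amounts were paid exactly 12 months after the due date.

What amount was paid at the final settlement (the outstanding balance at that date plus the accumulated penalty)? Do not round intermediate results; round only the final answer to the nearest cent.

R$1,081.77

Monthly rate = 14.4% ÷ 12 = 1.2%
Balance at month 5: R$6,800.0000 × (1 + 0.012)^5 = R$7,217.9102…
After R$3,300.00 payment: R$7,217.9102… − R$3,300.00 = R$3,917.9102…
Balance at month 10: R$3,917.9102… × (1 + 0.012)^5 = R$4,158.6947…
After R$3,700.00 payment: R$4,158.6947… − R$3,700.00 = R$458.6947…
Balance at month 12: R$458.6947… × (1 + 0.012)^2 = R$469.7694…
Penalty: 12 × 0.75% × R$6,800.00 = R$612.00
Final settlement = outstanding balance + penalty = R$469.7694… + R$612.00 = R$1,081.77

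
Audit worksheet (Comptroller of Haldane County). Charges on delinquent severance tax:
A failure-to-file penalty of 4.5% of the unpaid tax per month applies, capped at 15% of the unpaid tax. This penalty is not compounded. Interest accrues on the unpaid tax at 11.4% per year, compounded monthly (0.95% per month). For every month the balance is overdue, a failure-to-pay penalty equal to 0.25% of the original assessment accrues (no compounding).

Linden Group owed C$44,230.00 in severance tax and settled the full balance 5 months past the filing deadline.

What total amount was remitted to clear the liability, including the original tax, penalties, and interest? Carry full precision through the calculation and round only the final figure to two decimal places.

C$53,558.60

Failure-to-file: 5 × 4.5% × C$44,230.00 = C$9,951.75, capped at 15% × C$44,230.00 = C$6,634.50
Failure-to-pay penalty = 0.25% × C$44,230.00 × 5 mo = C$552.88…
Interest: C$44,230.00 × ((1 + 0.0095)^5 − 1) = C$44,230.00 × 0.0484111… = C$2,141.2236…
Total = C$44,230.00 + C$7,187.3750 + C$2,141.2236… = C$53,558.60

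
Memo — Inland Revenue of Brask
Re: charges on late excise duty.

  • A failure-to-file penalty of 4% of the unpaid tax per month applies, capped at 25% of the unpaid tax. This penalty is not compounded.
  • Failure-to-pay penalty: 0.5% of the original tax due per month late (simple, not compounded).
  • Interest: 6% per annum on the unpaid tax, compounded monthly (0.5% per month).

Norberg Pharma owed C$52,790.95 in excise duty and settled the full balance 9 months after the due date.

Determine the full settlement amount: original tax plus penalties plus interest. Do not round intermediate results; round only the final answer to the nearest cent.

Failure-to-file: 9 × 4% × C$52,790.95 = C$19,004.74…, capped at 25% × C$52,790.95 = C$13,197.74…
Failure-to-pay penalty: 9 × 0.5% × C$52,790.95 = C$2,375.59…
Interest: C$52,790.95 × ((1 + 0.005)^9 − 1) = C$52,790.95 × 0.0459106… = C$2,423.6631…
Total = C$52,790.95 + C$15,573.3303… + C$2,423.6631… = C$70,787.94

C$70,787.94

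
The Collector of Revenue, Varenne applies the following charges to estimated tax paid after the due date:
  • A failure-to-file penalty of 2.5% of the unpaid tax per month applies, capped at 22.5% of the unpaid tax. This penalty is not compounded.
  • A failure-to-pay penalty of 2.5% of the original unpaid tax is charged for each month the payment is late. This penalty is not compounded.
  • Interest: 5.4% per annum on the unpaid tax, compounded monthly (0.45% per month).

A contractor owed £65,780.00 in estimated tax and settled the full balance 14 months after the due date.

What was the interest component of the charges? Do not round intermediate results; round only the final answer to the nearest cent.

Interest: £65,780.00 × ((1 + 0.0045)^14 − 1) = £65,780.00 × 0.0648763… = £4,267.5652…

£4,267.57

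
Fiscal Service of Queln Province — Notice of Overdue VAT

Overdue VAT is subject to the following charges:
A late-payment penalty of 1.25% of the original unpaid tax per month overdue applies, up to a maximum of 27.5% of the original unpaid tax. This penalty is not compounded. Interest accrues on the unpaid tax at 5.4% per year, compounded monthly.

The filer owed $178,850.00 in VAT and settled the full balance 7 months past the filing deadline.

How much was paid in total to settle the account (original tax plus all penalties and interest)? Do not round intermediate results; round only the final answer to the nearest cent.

Penalty: 7 × 1.25% × $178,850.00 = $15,649.38… (below the 27.5% cap of $49,183.75)
Interest (5.4%/yr ÷ 12 = 0.45%/month): $178,850.00 × ((1 + 0.0045)^7 − 1) = $5,710.4040…
Total = $178,850.00 + $15,649.3750 + $5,710.4040… = $200,209.78

$200,209.78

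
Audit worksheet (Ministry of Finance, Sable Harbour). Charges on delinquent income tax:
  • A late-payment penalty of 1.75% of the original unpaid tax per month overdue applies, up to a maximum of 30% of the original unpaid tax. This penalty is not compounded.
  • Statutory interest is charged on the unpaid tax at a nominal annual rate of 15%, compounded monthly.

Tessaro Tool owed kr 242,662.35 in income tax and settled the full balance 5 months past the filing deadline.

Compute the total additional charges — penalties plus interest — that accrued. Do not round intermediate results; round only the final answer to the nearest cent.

kr 36,783.28

Penalty: 5 × 1.75% × kr 242,662.35 = kr 21,232.96… (below the 30% cap of kr 72,798.71…)
Interest (15%/yr ÷ 12 = 1.25%/month): kr 242,662.35 × ((1 + 0.0125)^5 − 1) = kr 15,550.3260…
Penalties + interest = kr 21,232.9556… + kr 15,550.3260… = kr 36,783.28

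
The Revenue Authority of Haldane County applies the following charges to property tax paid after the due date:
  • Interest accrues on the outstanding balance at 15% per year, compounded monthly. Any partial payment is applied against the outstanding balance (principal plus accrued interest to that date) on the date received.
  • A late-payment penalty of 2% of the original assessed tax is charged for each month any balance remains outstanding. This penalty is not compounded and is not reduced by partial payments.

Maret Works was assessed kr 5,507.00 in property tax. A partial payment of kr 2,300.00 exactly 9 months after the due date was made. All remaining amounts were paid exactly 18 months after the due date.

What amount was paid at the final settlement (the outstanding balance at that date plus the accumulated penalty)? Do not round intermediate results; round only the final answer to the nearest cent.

kr 6,297.38

Monthly rate = 15% ÷ 12 = 1.25%
Balance at month 9: kr 5,507.0000 × (1 + 0.0125)^9 = kr 6,158.4350…
After kr 2,300.00 payment: kr 6,158.4350… − kr 2,300.00 = kr 3,858.4350…
Balance at month 18: kr 3,858.4350… × (1 + 0.0125)^9 = kr 4,314.8577…
Penalty: 18 × 2% × kr 5,507.00 = kr 1,982.52
Final settlement = outstanding balance + penalty = kr 4,314.8577… + kr 1,982.52 = kr 6,297.38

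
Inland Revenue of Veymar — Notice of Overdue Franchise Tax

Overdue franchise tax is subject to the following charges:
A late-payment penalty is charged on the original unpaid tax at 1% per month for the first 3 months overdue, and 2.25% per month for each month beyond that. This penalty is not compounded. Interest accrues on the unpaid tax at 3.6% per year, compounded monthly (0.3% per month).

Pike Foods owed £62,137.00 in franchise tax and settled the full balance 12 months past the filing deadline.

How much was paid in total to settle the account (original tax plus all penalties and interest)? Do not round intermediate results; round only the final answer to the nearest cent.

Penalty, months 1–3: 3 × 1% × £62,137.00 = £1,864.11
Penalty, months 4–12: 9 × 2.25% × £62,137.00 = £12,582.74…
Interest: £62,137.00 × ((1 + 0.003)^12 − 1) = £62,137.00 × 0.0366000… = £2,274.2130…
Total = £62,137.00 + £14,446.8525 + £2,274.2130… = £78,858.07

£78,858.07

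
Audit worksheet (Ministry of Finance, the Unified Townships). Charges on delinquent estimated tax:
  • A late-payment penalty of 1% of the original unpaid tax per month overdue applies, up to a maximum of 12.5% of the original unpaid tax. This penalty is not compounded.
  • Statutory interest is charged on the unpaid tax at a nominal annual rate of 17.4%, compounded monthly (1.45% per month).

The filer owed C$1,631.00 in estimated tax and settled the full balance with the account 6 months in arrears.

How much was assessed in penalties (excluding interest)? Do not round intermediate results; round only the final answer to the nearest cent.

Penalty: 6 × 1% × C$1,631.00 = C$97.86 (below the 12.5% cap of C$203.88…)

C$97.86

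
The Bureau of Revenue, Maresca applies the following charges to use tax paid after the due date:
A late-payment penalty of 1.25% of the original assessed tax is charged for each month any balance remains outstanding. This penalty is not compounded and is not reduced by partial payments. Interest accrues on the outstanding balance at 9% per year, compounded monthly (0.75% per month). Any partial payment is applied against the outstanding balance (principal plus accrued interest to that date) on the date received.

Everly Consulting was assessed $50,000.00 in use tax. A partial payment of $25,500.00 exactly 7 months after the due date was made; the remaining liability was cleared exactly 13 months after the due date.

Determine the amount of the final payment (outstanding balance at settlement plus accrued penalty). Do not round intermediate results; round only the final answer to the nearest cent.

$36,556.29

Balance at month 7: $50,000.0000 × (1 + 0.0075)^7 = $52,684.8063…
After $25,500.00 payment: $52,684.8063… − $25,500.00 = $27,184.8063…
Balance at month 13: $27,184.8063… × (1 + 0.0075)^6 = $28,431.2905…
Penalty: 13 × 1.25% × $50,000.00 = $8,125.00
Final settlement = outstanding balance + penalty = $28,431.2905… + $8,125.00 = $36,556.29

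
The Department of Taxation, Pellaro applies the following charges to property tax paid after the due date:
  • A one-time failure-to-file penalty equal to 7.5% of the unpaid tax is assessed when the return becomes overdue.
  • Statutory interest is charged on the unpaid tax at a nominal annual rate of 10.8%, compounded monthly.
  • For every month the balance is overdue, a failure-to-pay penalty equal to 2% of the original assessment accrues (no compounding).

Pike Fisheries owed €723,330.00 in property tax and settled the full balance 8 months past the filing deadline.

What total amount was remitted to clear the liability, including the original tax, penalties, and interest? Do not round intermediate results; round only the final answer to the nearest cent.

Failure-to-file penalty: 7.5% × €723,330.00 = €54,249.75
Failure-to-pay penalty: 8 × 2% × €723,330.00 = €115,732.80
Interest (10.8%/yr ÷ 12 = 0.9%/month): €723,330.00 × ((1 + 0.009)^8 − 1) = €53,750.1363…
Total = €723,330.00 + €169,982.5500 + €53,750.1363… = €947,062.69

€947,062.69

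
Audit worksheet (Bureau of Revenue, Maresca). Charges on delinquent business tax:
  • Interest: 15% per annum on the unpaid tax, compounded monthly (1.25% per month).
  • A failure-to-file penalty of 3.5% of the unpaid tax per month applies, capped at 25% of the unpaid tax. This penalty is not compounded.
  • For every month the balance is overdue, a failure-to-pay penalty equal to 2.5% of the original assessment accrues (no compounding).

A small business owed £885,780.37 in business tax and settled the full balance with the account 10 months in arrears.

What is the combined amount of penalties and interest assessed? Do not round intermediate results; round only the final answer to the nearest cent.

£560,053.09

Failure-to-file: 10 × 3.5% × £885,780.37 = £310,023.13…, capped at 25% × £885,780.37 = £221,445.09…
Failure-to-pay penalty = 2.5% × £885,780.37 × 10 mo = £221,445.09…
Interest: £885,780.37 × ((1 + 0.0125)^10 − 1) = £885,780.37 × 0.1322708… = £117,162.9044…
Penalties + interest = £442,890.1850 + £117,162.9044… = £560,053.09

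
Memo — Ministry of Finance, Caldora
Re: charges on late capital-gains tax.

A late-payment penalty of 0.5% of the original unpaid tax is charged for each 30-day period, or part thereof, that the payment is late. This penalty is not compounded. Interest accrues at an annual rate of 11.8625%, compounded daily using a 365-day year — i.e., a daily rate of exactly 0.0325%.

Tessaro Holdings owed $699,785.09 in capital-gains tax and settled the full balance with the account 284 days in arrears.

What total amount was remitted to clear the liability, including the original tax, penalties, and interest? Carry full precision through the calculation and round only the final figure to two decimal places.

$802,427.70

Penalty periods: ⌈284/30⌉ = 10; penalty = 10 × 0.5% × $699,785.09 = $34,989.25…
Interest: $699,785.09 × ((1 + 0.000325)^284 − 1) = $699,785.09 × 0.09667734… = $67,653.3579…
Total = $699,785.09 + $34,989.2545 + $67,653.3579… = $802,427.70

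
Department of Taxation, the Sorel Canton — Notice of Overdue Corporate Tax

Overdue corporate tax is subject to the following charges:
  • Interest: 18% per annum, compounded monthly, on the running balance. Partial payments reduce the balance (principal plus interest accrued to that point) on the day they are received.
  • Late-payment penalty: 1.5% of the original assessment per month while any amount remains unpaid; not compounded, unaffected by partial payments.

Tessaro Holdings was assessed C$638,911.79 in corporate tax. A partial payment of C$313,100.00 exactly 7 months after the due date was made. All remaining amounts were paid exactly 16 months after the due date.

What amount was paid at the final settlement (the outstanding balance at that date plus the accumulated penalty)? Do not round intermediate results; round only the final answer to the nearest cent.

Monthly rate = 18% ÷ 12 = 1.5%
Balance at month 7: C$638,911.7900 × (1 + 0.015)^7 = C$709,092.9999…
After C$313,100.00 payment: C$709,092.9999… − C$313,100.00 = C$395,992.9999…
Balance at month 16: C$395,992.9999… × (1 + 0.015)^9 = C$452,774.4264…
Penalty: 16 × 1.5% × C$638,911.79 = C$153,338.83…
Final settlement = outstanding balance + penalty = C$452,774.4264… + C$153,338.83… = C$606,113.26

C$606,113.26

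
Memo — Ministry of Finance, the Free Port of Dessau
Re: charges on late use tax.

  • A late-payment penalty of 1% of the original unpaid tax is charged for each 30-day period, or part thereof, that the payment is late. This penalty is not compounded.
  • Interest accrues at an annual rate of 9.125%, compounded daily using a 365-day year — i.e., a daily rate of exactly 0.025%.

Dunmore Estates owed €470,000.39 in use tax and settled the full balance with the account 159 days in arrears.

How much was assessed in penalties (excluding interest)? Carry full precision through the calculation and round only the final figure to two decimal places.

Penalty periods: ⌈159/30⌉ = 6; penalty = 6 × 1% × €470,000.39 = €28,200.02…

€28,200.02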